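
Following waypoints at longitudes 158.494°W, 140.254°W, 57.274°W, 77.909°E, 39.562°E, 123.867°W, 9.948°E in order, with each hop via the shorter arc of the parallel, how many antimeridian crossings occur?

Leg 1: -158.494° → -140.254°, shortest Δλ = 18.24° (east) — does not cross 180°.
Leg 2: -140.254° → -57.274°, shortest Δλ = 82.98° (east) — does not cross 180°.
Leg 3: -57.274° → +77.909°, shortest Δλ = 135.183° (east) — does not cross 180°.
Leg 4: +77.909° → +39.562°, shortest Δλ = -38.347° (west) — does not cross 180°.
Leg 5: +39.562° → -123.867°, shortest Δλ = -163.429° (west) — does not cross 180°.
Leg 6: -123.867° → +9.948°, shortest Δλ = 133.815° (east) — does not cross 180°.
Total crossings: 0.

0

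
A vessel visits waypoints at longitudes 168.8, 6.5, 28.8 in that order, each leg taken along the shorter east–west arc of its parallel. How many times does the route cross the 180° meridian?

0

Leg 1: +168.8° → +6.5°, shortest Δλ = -162.3° (west) — does not cross 180°.
Leg 2: +6.5° → +28.8°, shortest Δλ = 22.3° (east) — does not cross 180°.
Total crossings: 0.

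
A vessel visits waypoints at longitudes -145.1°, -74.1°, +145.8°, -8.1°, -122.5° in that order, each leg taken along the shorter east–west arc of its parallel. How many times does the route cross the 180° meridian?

Leg 1: -145.1° → -74.1°, shortest Δλ = 71.0° (east) — does not cross 180°.
Leg 2: -74.1° → +145.8°, shortest Δλ = -140.1° (west) — crosses 180°.
Leg 3: +145.8° → -8.1°, shortest Δλ = -153.9° (west) — does not cross 180°.
Leg 4: -8.1° → -122.5°, shortest Δλ = -114.4° (west) — does not cross 180°.
Total crossings: 1.

1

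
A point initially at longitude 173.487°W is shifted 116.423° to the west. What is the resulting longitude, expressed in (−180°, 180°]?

Start at -173.487°; shift −116.423° → -289.910°.
-289.910° lies outside (−180°, 180°]; add 360° → +70.090°.

70.090°E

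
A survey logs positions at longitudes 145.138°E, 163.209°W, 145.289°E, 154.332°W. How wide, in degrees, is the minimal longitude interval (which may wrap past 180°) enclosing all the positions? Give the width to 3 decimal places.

60.530°

Sort the longitudes: -163.209°, -154.332°, +145.138°, +145.289°.
Eastward gaps between consecutive values (wrapping around): 8.877°, 299.470°, 0.151°, 51.502°.
Largest gap = 299.470° ⇒ minimal covering band is its complement: 360° − 299.470° = 60.530°.
Band runs from +145.138° eastward to -154.332°, crossing the antimeridian.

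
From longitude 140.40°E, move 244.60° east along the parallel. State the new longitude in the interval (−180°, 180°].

25.00°E

Start at +140.40°; shift +244.60° → +385.00°.
+385.00° lies outside (−180°, 180°]; subtract 360° → +25.00°.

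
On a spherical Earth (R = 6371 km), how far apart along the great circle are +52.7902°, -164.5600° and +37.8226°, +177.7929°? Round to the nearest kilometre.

2150 km

Δλ = 177.7929 − -164.5600 = 342.3529°; wrapped into (−180°, 180°]: -17.6471°.
Δφ = 37.8226 − 52.7902 = -14.9676°.
a = sin²(Δφ/2) + cos φ₁ · cos φ₂ · sin²(Δλ/2) = 0.028204.
c = 2·atan2(√a, √(1−a)) = 0.33748 rad → d = 6371·c ≈ 2150.07 km.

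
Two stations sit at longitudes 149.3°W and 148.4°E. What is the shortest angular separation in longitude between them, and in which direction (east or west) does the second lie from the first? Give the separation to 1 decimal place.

Raw difference: 148.4 − -149.3 = 297.7°.
Normalise into (−180°, 180°]: 297.7° − 360° = -62.3°.
Negative ⇒ the second point lies to the west; separation 62.3°.

62.3° west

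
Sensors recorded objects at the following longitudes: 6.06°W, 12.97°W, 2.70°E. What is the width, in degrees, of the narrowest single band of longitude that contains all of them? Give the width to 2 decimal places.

Sort the longitudes: -12.97°, -6.06°, +2.70°.
Eastward gaps between consecutive values (wrapping around): 6.91°, 8.76°, 344.33°.
Largest gap = 344.33° ⇒ minimal covering band is its complement: 360° − 344.33° = 15.67°.
Band runs from -12.97° eastward to +2.70°.

15.67°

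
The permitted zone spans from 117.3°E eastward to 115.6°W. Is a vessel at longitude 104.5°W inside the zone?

No

Band width going east from +117.3° to -115.6°: ((-115.6 − 117.3) mod 360) = 127.1°.
Offset of -104.5° east of the west edge: ((-104.5 − 117.3) mod 360) = 138.2°.
138.2° > 127.1° ⇒ outside.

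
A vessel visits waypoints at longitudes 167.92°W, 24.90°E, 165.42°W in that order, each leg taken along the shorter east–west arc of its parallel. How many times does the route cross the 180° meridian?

Leg 1: -167.92° → +24.90°, shortest Δλ = -167.18° (west) — crosses 180°.
Leg 2: +24.90° → -165.42°, shortest Δλ = 169.68° (east) — crosses 180°.
Total crossings: 2.

2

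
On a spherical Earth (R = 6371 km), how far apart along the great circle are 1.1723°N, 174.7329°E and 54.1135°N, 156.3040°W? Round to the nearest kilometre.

Δλ = -156.3040 − 174.7329 = -331.0369°; wrapped into (−180°, 180°]: 28.9631°.
Δφ = 54.1135 − 1.1723 = 52.9412°.
a = sin²(Δφ/2) + cos φ₁ · cos φ₂ · sin²(Δλ/2) = 0.235332.
c = 2·atan2(√a, √(1−a)) = 1.01298 rad → d = 6371·c ≈ 6453.68 km.

6454 km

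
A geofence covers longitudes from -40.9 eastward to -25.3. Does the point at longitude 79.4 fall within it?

No

Band width going east from -40.9° to -25.3°: ((-25.3 − -40.9) mod 360) = 15.6°.
Offset of +79.4° east of the west edge: ((79.4 − -40.9) mod 360) = 120.3°.
120.3° > 15.6° ⇒ outside.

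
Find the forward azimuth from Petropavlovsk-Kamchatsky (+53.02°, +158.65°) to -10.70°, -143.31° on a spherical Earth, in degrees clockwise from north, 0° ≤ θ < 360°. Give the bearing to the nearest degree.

Δλ = -143.31 − 158.65 = -301.96°; wrapped into (−180°, 180°]: 58.04°.
θ = atan2( sin Δλ · cos φ₂ , cos φ₁ · sin φ₂ − sin φ₁ · cos φ₂ · cos Δλ )
  = atan2(0.83367, -0.52718) = 122.308° → normalised to [0°, 360°): 122.308°.

122°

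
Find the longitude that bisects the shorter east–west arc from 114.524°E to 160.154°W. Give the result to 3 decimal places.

157.185°E

Signed shortest Δλ from +114.524° to -160.154° is +85.322°.
Midpoint longitude = +114.524° + (+85.322°)/2 = +114.524° + 42.661° = +157.185°.
(The naïve average (+114.524 + -160.154)/2 = -22.815° is on the wrong side of the globe.)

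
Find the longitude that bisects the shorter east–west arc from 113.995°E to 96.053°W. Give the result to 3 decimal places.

171.029°W

Signed shortest Δλ from +113.995° to -96.053° is +149.952°.
Midpoint longitude = +113.995° + (+149.952°)/2 = +113.995° + 74.976° = +188.971°.
Normalise into (−180°, 180°]: -171.029°.
(The naïve average (+113.995 + -96.053)/2 = 8.971° is on the wrong side of the globe.)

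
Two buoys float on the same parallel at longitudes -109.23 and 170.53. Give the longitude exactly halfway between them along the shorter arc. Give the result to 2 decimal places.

Signed shortest Δλ from -109.23° to +170.53° is -80.24°.
Midpoint longitude = -109.23° + (-80.24°)/2 = -109.23° − 40.12° = -149.35°.
(The naïve average (-109.23 + +170.53)/2 = 30.65° is on the wrong side of the globe.)

-149.35°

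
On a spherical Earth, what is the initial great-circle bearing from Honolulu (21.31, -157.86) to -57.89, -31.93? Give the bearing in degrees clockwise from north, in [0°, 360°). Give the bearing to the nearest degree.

Δλ = -31.93 − -157.86 = 125.93°.
θ = atan2( sin Δλ · cos φ₂ , cos φ₁ · sin φ₂ − sin φ₁ · cos φ₂ · cos Δλ )
  = atan2(0.43041, -0.67576) = 147.506° → normalised to [0°, 360°): 147.506°.

148°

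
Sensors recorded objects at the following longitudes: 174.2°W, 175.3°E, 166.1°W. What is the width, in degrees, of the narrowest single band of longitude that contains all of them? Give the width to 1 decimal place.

Sort the longitudes: -174.2°, -166.1°, +175.3°.
Eastward gaps between consecutive values (wrapping around): 8.1°, 341.4°, 10.5°.
Largest gap = 341.4° ⇒ minimal covering band is its complement: 360° − 341.4° = 18.6°.
Band runs from +175.3° eastward to -166.1°, crossing the antimeridian.

18.6°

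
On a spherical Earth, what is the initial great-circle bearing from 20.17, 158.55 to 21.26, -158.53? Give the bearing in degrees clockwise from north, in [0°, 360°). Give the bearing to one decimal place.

80.6°

Δλ = -158.53 − 158.55 = -317.08°; wrapped into (−180°, 180°]: 42.92°.
θ = atan2( sin Δλ · cos φ₂ , cos φ₁ · sin φ₂ − sin φ₁ · cos φ₂ · cos Δλ )
  = atan2(0.63463, 0.10504) = 80.602° → normalised to [0°, 360°): 80.602°.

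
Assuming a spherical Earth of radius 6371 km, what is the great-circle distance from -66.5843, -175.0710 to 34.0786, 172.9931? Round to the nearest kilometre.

11239 km

Δλ = 172.9931 − -175.0710 = 348.0641°; wrapped into (−180°, 180°]: -11.9359°.
Δφ = 34.0786 − -66.5843 = 100.6629°.
a = sin²(Δφ/2) + cos φ₁ · cos φ₂ · sin²(Δλ/2) = 0.596073.
c = 2·atan2(√a, √(1−a)) = 1.76415 rad → d = 6371·c ≈ 11239.37 km.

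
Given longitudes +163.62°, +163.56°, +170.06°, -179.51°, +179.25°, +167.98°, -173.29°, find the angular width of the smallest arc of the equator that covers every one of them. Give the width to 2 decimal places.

23.15°

Sort the longitudes: -179.51°, -173.29°, +163.56°, +163.62°, +167.98°, +170.06°, +179.25°.
Eastward gaps between consecutive values (wrapping around): 6.22°, 336.85°, 0.06°, 4.36°, 2.08°, 9.19°, 1.24°.
Largest gap = 336.85° ⇒ minimal covering band is its complement: 360° − 336.85° = 23.15°.
Band runs from +163.56° eastward to -173.29°, crossing the antimeridian.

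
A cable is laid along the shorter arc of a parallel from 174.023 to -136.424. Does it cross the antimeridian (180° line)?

Naïve |-136.424 − 174.023| = 310.447° > 180°, so the shorter arc goes the other way round — across 180°.
Signed shortest Δλ = ((-136.424 − 174.023 + 180) mod 360) − 180 = 49.553°.
Going east by 49.553° from +174.023° passes through 180° before reaching -136.424°.

Yes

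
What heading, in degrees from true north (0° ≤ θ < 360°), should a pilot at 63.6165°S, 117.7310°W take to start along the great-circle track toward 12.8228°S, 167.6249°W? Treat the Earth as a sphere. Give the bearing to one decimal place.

301.9°

Δλ = -167.6249 − -117.7310 = -49.8939°.
θ = atan2( sin Δλ · cos φ₂ , cos φ₁ · sin φ₂ − sin φ₁ · cos φ₂ · cos Δλ )
  = atan2(-0.74578, 0.46409) = -58.107° → normalised to [0°, 360°): 301.893°.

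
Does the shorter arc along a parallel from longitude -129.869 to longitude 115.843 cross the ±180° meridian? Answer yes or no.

Yes

Naïve |115.843 − -129.869| = 245.712° > 180°, so the shorter arc goes the other way round — across 180°.
Signed shortest Δλ = ((115.843 − -129.869 + 180) mod 360) − 180 = -114.288°.
Going west by 114.288° from -129.869° passes through 180° before reaching +115.843°.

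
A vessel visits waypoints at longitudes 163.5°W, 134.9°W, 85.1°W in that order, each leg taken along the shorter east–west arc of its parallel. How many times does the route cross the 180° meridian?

Leg 1: -163.5° → -134.9°, shortest Δλ = 28.6° (east) — does not cross 180°.
Leg 2: -134.9° → -85.1°, shortest Δλ = 49.8° (east) — does not cross 180°.
Total crossings: 0.

0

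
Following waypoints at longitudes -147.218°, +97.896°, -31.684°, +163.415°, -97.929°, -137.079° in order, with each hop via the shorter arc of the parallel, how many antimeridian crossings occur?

3

Leg 1: -147.218° → +97.896°, shortest Δλ = -114.886° (west) — crosses 180°.
Leg 2: +97.896° → -31.684°, shortest Δλ = -129.58° (west) — does not cross 180°.
Leg 3: -31.684° → +163.415°, shortest Δλ = -164.901° (west) — crosses 180°.
Leg 4: +163.415° → -97.929°, shortest Δλ = 98.656° (east) — crosses 180°.
Leg 5: -97.929° → -137.079°, shortest Δλ = -39.15° (west) — does not cross 180°.
Total crossings: 3.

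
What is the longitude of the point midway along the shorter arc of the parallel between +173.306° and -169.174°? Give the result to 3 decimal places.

Signed shortest Δλ from +173.306° to -169.174° is +17.520°.
Midpoint longitude = +173.306° + (+17.520°)/2 = +173.306° + 8.760° = +182.066°.
Normalise into (−180°, 180°]: -177.934°.
(The naïve average (+173.306 + -169.174)/2 = 2.066° is on the wrong side of the globe.)

-177.934°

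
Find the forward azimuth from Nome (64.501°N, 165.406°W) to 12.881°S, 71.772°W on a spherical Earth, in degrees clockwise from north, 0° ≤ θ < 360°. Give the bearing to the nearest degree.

92°

Δλ = -71.772 − -165.406 = 93.634°.
θ = atan2( sin Δλ · cos φ₂ , cos φ₁ · sin φ₂ − sin φ₁ · cos φ₂ · cos Δλ )
  = atan2(0.97288, -0.04020) = 92.366° → normalised to [0°, 360°): 92.366°.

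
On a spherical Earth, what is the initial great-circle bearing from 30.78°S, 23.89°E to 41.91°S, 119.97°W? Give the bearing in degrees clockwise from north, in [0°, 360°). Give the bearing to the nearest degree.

206°

Δλ = -119.97 − 23.89 = -143.86°.
θ = atan2( sin Δλ · cos φ₂ , cos φ₁ · sin φ₂ − sin φ₁ · cos φ₂ · cos Δλ )
  = atan2(-0.43890, -0.88143) = -153.530° → normalised to [0°, 360°): 206.470°.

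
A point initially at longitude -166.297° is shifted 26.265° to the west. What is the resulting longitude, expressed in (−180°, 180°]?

Start at -166.297°; shift −26.265° → -192.562°.
-192.562° lies outside (−180°, 180°]; add 360° → +167.438°.

+167.438°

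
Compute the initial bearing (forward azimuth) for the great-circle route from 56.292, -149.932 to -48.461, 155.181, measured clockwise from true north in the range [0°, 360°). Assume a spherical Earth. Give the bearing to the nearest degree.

217°

Δλ = 155.181 − -149.932 = 305.113°; wrapped into (−180°, 180°]: -54.887°.
θ = atan2( sin Δλ · cos φ₂ , cos φ₁ · sin φ₂ − sin φ₁ · cos φ₂ · cos Δλ )
  = atan2(-0.54245, -0.73269) = -143.485° → normalised to [0°, 360°): 216.515°.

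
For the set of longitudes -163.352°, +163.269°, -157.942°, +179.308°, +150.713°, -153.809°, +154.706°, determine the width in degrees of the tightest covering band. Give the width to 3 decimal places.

Sort the longitudes: -163.352°, -157.942°, -153.809°, +150.713°, +154.706°, +163.269°, +179.308°.
Eastward gaps between consecutive values (wrapping around): 5.410°, 4.133°, 304.522°, 3.993°, 8.563°, 16.039°, 17.340°.
Largest gap = 304.522° ⇒ minimal covering band is its complement: 360° − 304.522° = 55.478°.
Band runs from +150.713° eastward to -153.809°, crossing the antimeridian.

55.478°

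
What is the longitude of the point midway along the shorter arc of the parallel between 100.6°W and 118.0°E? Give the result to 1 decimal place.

Signed shortest Δλ from -100.6° to +118.0° is -141.4°.
Midpoint longitude = -100.6° + (-141.4°)/2 = -100.6° − 70.7° = -171.3°.
(The naïve average (-100.6 + +118.0)/2 = 8.7° is on the wrong side of the globe.)

171.3°W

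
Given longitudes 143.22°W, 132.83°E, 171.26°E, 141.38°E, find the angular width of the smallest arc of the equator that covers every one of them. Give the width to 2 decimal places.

83.95°

Sort the longitudes: -143.22°, +132.83°, +141.38°, +171.26°.
Eastward gaps between consecutive values (wrapping around): 276.05°, 8.55°, 29.88°, 45.52°.
Largest gap = 276.05° ⇒ minimal covering band is its complement: 360° − 276.05° = 83.95°.
Band runs from +132.83° eastward to -143.22°, crossing the antimeridian.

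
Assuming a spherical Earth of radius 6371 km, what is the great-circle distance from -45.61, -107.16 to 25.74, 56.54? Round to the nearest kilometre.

Δλ = 56.54 − -107.16 = 163.70°.
Δφ = 25.74 − -45.61 = 71.35°.
a = sin²(Δφ/2) + cos φ₁ · cos φ₂ · sin²(Δλ/2) = 0.957569.
c = 2·atan2(√a, √(1−a)) = 2.72665 rad → d = 6371·c ≈ 17371.47 km.

17371 km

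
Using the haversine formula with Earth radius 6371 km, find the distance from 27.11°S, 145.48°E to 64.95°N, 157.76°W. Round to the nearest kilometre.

11331 km

Δλ = -157.76 − 145.48 = -303.24°; wrapped into (−180°, 180°]: 56.76°.
Δφ = 64.95 − -27.11 = 92.06°.
a = sin²(Δφ/2) + cos φ₁ · cos φ₂ · sin²(Δλ/2) = 0.603123.
c = 2·atan2(√a, √(1−a)) = 1.77853 rad → d = 6371·c ≈ 11331.03 km.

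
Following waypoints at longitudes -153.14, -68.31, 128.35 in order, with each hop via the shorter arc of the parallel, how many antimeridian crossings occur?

1

Leg 1: -153.14° → -68.31°, shortest Δλ = 84.83° (east) — does not cross 180°.
Leg 2: -68.31° → +128.35°, shortest Δλ = -163.34° (west) — crosses 180°.
Total crossings: 1.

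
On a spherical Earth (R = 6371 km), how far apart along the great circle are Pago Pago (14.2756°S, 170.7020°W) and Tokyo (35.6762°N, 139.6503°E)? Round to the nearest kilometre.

Δλ = 139.6503 − -170.7020 = 310.3523°; wrapped into (−180°, 180°]: -49.6477°.
Δφ = 35.6762 − -14.2756 = 49.9518°.
a = sin²(Δφ/2) + cos φ₁ · cos φ₂ · sin²(Δλ/2) = 0.317041.
c = 2·atan2(√a, √(1−a)) = 1.19618 rad → d = 6371·c ≈ 7620.85 km.

7621 km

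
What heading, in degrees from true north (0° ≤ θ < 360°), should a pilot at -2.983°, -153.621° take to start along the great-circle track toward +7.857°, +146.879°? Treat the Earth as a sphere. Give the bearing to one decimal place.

280.8°

Δλ = 146.879 − -153.621 = 300.500°; wrapped into (−180°, 180°]: -59.500°.
θ = atan2( sin Δλ · cos φ₂ , cos φ₁ · sin φ₂ − sin φ₁ · cos φ₂ · cos Δλ )
  = atan2(-0.85354, 0.16268) = -79.209° → normalised to [0°, 360°): 280.791°.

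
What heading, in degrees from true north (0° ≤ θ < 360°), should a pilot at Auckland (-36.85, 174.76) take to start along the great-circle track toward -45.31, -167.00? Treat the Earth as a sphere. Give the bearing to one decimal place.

127.4°

Δλ = -167.00 − 174.76 = -341.76°; wrapped into (−180°, 180°]: 18.24°.
θ = atan2( sin Δλ · cos φ₂ , cos φ₁ · sin φ₂ − sin φ₁ · cos φ₂ · cos Δλ )
  = atan2(0.22012, -0.16831) = 127.402° → normalised to [0°, 360°): 127.402°.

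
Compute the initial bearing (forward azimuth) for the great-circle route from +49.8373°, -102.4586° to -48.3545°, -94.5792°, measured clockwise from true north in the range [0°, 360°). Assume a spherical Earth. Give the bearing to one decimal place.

174.7°

Δλ = -94.5792 − -102.4586 = 7.8794°.
θ = atan2( sin Δλ · cos φ₂ , cos φ₁ · sin φ₂ − sin φ₁ · cos φ₂ · cos Δλ )
  = atan2(0.09110, -0.98500) = 174.716° → normalised to [0°, 360°): 174.716°.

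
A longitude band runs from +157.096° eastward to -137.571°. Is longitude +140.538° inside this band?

No

Band width going east from +157.096° to -137.571°: ((-137.571 − 157.096) mod 360) = 65.333°.
Offset of +140.538° east of the west edge: ((140.538 − 157.096) mod 360) = 343.442°.
343.442° > 65.333° ⇒ outside.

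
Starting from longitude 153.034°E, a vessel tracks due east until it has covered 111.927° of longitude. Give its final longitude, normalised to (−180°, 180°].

95.039°W

Start at +153.034°; shift +111.927° → +264.961°.
+264.961° lies outside (−180°, 180°]; subtract 360° → -95.039°.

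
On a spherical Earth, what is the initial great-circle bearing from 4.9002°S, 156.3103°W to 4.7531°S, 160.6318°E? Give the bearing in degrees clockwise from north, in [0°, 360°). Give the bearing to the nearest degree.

268°

Δλ = 160.6318 − -156.3103 = 316.9421°; wrapped into (−180°, 180°]: -43.0579°.
θ = atan2( sin Δλ · cos φ₂ , cos φ₁ · sin φ₂ − sin φ₁ · cos φ₂ · cos Δλ )
  = atan2(-0.68039, -0.02036) = -91.714° → normalised to [0°, 360°): 268.286°.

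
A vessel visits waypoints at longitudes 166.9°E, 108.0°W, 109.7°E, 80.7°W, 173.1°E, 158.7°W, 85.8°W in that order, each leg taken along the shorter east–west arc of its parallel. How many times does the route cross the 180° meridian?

Leg 1: +166.9° → -108.0°, shortest Δλ = 85.1° (east) — crosses 180°.
Leg 2: -108.0° → +109.7°, shortest Δλ = -142.3° (west) — crosses 180°.
Leg 3: +109.7° → -80.7°, shortest Δλ = 169.6° (east) — crosses 180°.
Leg 4: -80.7° → +173.1°, shortest Δλ = -106.2° (west) — crosses 180°.
Leg 5: +173.1° → -158.7°, shortest Δλ = 28.2° (east) — crosses 180°.
Leg 6: -158.7° → -85.8°, shortest Δλ = 72.9° (east) — does not cross 180°.
Total crossings: 5.

5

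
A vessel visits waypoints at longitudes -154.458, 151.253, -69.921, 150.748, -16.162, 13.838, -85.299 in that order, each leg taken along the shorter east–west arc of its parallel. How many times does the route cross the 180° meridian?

Leg 1: -154.458° → +151.253°, shortest Δλ = -54.289° (west) — crosses 180°.
Leg 2: +151.253° → -69.921°, shortest Δλ = 138.826° (east) — crosses 180°.
Leg 3: -69.921° → +150.748°, shortest Δλ = -139.331° (west) — crosses 180°.
Leg 4: +150.748° → -16.162°, shortest Δλ = -166.91° (west) — does not cross 180°.
Leg 5: -16.162° → +13.838°, shortest Δλ = 30.0° (east) — does not cross 180°.
Leg 6: +13.838° → -85.299°, shortest Δλ = -99.137° (west) — does not cross 180°.
Total crossings: 3.

3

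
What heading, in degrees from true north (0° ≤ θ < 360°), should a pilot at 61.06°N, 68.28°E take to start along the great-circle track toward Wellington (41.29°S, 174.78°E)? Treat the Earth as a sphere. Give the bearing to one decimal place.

100.4°

Δλ = 174.78 − 68.28 = 106.50°.
θ = atan2( sin Δλ · cos φ₂ , cos φ₁ · sin φ₂ − sin φ₁ · cos φ₂ · cos Δλ )
  = atan2(0.72044, -0.13255) = 100.425° → normalised to [0°, 360°): 100.425°.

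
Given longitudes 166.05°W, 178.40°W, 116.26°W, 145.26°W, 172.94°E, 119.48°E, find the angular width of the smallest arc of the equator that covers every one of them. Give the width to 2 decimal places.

124.26°

Sort the longitudes: -178.40°, -166.05°, -145.26°, -116.26°, +119.48°, +172.94°.
Eastward gaps between consecutive values (wrapping around): 12.35°, 20.79°, 29.00°, 235.74°, 53.46°, 8.66°.
Largest gap = 235.74° ⇒ minimal covering band is its complement: 360° − 235.74° = 124.26°.
Band runs from +119.48° eastward to -116.26°, crossing the antimeridian.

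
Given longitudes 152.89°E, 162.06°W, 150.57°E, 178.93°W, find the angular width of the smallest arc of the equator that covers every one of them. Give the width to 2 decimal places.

Sort the longitudes: -178.93°, -162.06°, +150.57°, +152.89°.
Eastward gaps between consecutive values (wrapping around): 16.87°, 312.63°, 2.32°, 28.18°.
Largest gap = 312.63° ⇒ minimal covering band is its complement: 360° − 312.63° = 47.37°.
Band runs from +150.57° eastward to -162.06°, crossing the antimeridian.

47.37°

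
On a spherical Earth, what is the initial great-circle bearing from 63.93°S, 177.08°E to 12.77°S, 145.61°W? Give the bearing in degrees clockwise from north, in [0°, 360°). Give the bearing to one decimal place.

44.6°

Δλ = -145.61 − 177.08 = -322.69°; wrapped into (−180°, 180°]: 37.31°.
θ = atan2( sin Δλ · cos φ₂ , cos φ₁ · sin φ₂ − sin φ₁ · cos φ₂ · cos Δλ )
  = atan2(0.59113, 0.59963) = 44.591° → normalised to [0°, 360°): 44.591°.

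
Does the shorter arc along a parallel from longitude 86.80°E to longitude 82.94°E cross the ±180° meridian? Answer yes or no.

No

Signed shortest Δλ = ((82.94 − 86.80 + 180) mod 360) − 180 = -3.86°.
Going west by 3.86° from +86.80° reaches +82.94° without touching 180°.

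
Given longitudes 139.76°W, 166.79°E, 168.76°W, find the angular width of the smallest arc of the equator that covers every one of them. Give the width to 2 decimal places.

53.45°

Sort the longitudes: -168.76°, -139.76°, +166.79°.
Eastward gaps between consecutive values (wrapping around): 29.00°, 306.55°, 24.45°.
Largest gap = 306.55° ⇒ minimal covering band is its complement: 360° − 306.55° = 53.45°.
Band runs from +166.79° eastward to -139.76°, crossing the antimeridian.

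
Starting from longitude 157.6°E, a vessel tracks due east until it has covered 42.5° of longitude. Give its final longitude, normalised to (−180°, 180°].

Start at +157.6°; shift +42.5° → +200.1°.
+200.1° lies outside (−180°, 180°]; subtract 360° → -159.9°.

159.9°W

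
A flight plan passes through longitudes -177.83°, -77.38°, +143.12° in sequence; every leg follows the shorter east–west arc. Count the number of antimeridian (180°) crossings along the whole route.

Leg 1: -177.83° → -77.38°, shortest Δλ = 100.45° (east) — does not cross 180°.
Leg 2: -77.38° → +143.12°, shortest Δλ = -139.5° (west) — crosses 180°.
Total crossings: 1.

1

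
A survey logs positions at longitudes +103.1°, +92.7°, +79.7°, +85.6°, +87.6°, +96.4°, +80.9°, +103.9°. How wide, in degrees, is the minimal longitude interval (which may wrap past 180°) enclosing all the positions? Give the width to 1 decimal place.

24.2°

Sort the longitudes: +79.7°, +80.9°, +85.6°, +87.6°, +92.7°, +96.4°, +103.1°, +103.9°.
Eastward gaps between consecutive values (wrapping around): 1.2°, 4.7°, 2.0°, 5.1°, 3.7°, 6.7°, 0.8°, 335.8°.
Largest gap = 335.8° ⇒ minimal covering band is its complement: 360° − 335.8° = 24.2°.
Band runs from +79.7° eastward to +103.9°.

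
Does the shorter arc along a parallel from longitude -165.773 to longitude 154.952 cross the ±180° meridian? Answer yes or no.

Naïve |154.952 − -165.773| = 320.725° > 180°, so the shorter arc goes the other way round — across 180°.
Signed shortest Δλ = ((154.952 − -165.773 + 180) mod 360) − 180 = -39.275°.
Going west by 39.275° from -165.773° passes through 180° before reaching +154.952°.

Yes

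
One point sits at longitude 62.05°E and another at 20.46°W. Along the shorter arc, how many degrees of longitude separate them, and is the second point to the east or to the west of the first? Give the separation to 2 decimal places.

82.51° west

Raw difference: -20.46 − 62.05 = -82.51°.
Normalise into (−180°, 180°]: -82.51° stays -82.51°.
Negative ⇒ the second point lies to the west; separation 82.51°.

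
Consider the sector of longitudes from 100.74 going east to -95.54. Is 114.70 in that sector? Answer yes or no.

Yes

Band width going east from +100.74° to -95.54°: ((-95.54 − 100.74) mod 360) = 163.72°.
Offset of +114.70° east of the west edge: ((114.70 − 100.74) mod 360) = 13.96°.
13.96° ≤ 163.72° ⇒ inside.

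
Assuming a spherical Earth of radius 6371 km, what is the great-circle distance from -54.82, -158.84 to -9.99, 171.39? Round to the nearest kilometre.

5630 km

Δλ = 171.39 − -158.84 = 330.23°; wrapped into (−180°, 180°]: -29.77°.
Δφ = -9.99 − -54.82 = 44.83°.
a = sin²(Δφ/2) + cos φ₁ · cos φ₂ · sin²(Δλ/2) = 0.182841.
c = 2·atan2(√a, √(1−a)) = 0.88367 rad → d = 6371·c ≈ 5629.86 km.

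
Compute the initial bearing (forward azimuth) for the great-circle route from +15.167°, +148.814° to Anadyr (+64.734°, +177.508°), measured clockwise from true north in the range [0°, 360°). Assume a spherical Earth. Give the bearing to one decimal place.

Δλ = 177.508 − 148.814 = 28.694°.
θ = atan2( sin Δλ · cos φ₂ , cos φ₁ · sin φ₂ − sin φ₁ · cos φ₂ · cos Δλ )
  = atan2(0.20493, 0.77488) = 14.814° → normalised to [0°, 360°): 14.814°.

14.8°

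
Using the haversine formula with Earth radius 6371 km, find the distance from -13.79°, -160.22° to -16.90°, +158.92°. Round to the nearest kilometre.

Δλ = 158.92 − -160.22 = 319.14°; wrapped into (−180°, 180°]: -40.86°.
Δφ = -16.90 − -13.79 = -3.11°.
a = sin²(Δφ/2) + cos φ₁ · cos φ₂ · sin²(Δλ/2) = 0.113959.
c = 2·atan2(√a, √(1−a)) = 0.68868 rad → d = 6371·c ≈ 4387.61 km.

4388 km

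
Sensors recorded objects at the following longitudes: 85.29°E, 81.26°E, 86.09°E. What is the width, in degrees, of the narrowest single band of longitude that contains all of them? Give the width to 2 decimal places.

4.83°

Sort the longitudes: +81.26°, +85.29°, +86.09°.
Eastward gaps between consecutive values (wrapping around): 4.03°, 0.80°, 355.17°.
Largest gap = 355.17° ⇒ minimal covering band is its complement: 360° − 355.17° = 4.83°.
Band runs from +81.26° eastward to +86.09°.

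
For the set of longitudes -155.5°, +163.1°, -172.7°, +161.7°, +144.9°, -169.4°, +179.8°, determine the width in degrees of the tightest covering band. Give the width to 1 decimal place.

59.6°

Sort the longitudes: -172.7°, -169.4°, -155.5°, +144.9°, +161.7°, +163.1°, +179.8°.
Eastward gaps between consecutive values (wrapping around): 3.3°, 13.9°, 300.4°, 16.8°, 1.4°, 16.7°, 7.5°.
Largest gap = 300.4° ⇒ minimal covering band is its complement: 360° − 300.4° = 59.6°.
Band runs from +144.9° eastward to -155.5°, crossing the antimeridian.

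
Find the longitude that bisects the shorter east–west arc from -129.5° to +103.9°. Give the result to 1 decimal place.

Signed shortest Δλ from -129.5° to +103.9° is -126.6°.
Midpoint longitude = -129.5° + (-126.6°)/2 = -129.5° − 63.3° = -192.8°.
Normalise into (−180°, 180°]: +167.2°.
(The naïve average (-129.5 + +103.9)/2 = -12.8° is on the wrong side of the globe.)

+167.2°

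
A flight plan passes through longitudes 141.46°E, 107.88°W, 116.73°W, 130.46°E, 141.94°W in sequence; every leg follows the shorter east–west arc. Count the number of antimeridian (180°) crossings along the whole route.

3

Leg 1: +141.46° → -107.88°, shortest Δλ = 110.66° (east) — crosses 180°.
Leg 2: -107.88° → -116.73°, shortest Δλ = -8.85° (west) — does not cross 180°.
Leg 3: -116.73° → +130.46°, shortest Δλ = -112.81° (west) — crosses 180°.
Leg 4: +130.46° → -141.94°, shortest Δλ = 87.6° (east) — crosses 180°.
Total crossings: 3.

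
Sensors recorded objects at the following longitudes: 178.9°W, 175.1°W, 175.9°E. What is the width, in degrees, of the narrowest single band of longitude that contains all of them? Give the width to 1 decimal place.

Sort the longitudes: -178.9°, -175.1°, +175.9°.
Eastward gaps between consecutive values (wrapping around): 3.8°, 351.0°, 5.2°.
Largest gap = 351.0° ⇒ minimal covering band is its complement: 360° − 351.0° = 9.0°.
Band runs from +175.9° eastward to -175.1°, crossing the antimeridian.

9.0°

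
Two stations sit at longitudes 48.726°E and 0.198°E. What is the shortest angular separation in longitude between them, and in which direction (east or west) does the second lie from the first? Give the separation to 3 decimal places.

48.528° west

Raw difference: 0.198 − 48.726 = -48.528°.
Normalise into (−180°, 180°]: -48.528° stays -48.528°.
Negative ⇒ the second point lies to the west; separation 48.528°.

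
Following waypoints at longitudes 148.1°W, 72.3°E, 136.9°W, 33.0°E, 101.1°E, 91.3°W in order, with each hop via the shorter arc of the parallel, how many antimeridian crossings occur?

3

Leg 1: -148.1° → +72.3°, shortest Δλ = -139.6° (west) — crosses 180°.
Leg 2: +72.3° → -136.9°, shortest Δλ = 150.8° (east) — crosses 180°.
Leg 3: -136.9° → +33.0°, shortest Δλ = 169.9° (east) — does not cross 180°.
Leg 4: +33.0° → +101.1°, shortest Δλ = 68.1° (east) — does not cross 180°.
Leg 5: +101.1° → -91.3°, shortest Δλ = 167.6° (east) — crosses 180°.
Total crossings: 3.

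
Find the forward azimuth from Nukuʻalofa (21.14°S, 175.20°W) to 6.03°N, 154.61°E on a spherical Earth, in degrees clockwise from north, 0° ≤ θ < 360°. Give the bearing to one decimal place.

309.2°

Δλ = 154.61 − -175.20 = 329.81°; wrapped into (−180°, 180°]: -30.19°.
θ = atan2( sin Δλ · cos φ₂ , cos φ₁ · sin φ₂ − sin φ₁ · cos φ₂ · cos Δλ )
  = atan2(-0.50009, 0.40799) = -50.791° → normalised to [0°, 360°): 309.209°.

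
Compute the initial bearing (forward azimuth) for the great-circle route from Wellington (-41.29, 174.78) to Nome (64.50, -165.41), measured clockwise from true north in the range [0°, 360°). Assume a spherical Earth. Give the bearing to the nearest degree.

Δλ = -165.41 − 174.78 = -340.19°; wrapped into (−180°, 180°]: 19.81°.
θ = atan2( sin Δλ · cos φ₂ , cos φ₁ · sin φ₂ − sin φ₁ · cos φ₂ · cos Δλ )
  = atan2(0.14590, 0.94545) = 8.773° → normalised to [0°, 360°): 8.773°.

9°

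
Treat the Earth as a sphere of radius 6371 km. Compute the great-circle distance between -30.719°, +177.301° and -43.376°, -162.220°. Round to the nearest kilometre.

2288 km

Δλ = -162.220 − 177.301 = -339.521°; wrapped into (−180°, 180°]: 20.479°.
Δφ = -43.376 − -30.719 = -12.657°.
a = sin²(Δφ/2) + cos φ₁ · cos φ₂ · sin²(Δλ/2) = 0.031896.
c = 2·atan2(√a, √(1−a)) = 0.35912 rad → d = 6371·c ≈ 2287.93 km.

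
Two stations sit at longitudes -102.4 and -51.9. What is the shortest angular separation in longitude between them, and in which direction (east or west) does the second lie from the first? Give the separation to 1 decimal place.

Raw difference: -51.9 − -102.4 = 50.5°.
Normalise into (−180°, 180°]: 50.5° stays 50.5°.
Positive ⇒ the second point lies to the east; separation 50.5°.

50.5° east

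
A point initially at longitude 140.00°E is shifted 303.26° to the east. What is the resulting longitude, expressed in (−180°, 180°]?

Start at +140.00°; shift +303.26° → +443.26°.
+443.26° lies outside (−180°, 180°]; subtract 360° → +83.26°.

83.26°E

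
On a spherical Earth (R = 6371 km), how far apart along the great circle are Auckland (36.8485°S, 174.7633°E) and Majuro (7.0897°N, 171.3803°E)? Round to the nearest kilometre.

4898 km

Δλ = 171.3803 − 174.7633 = -3.3830°.
Δφ = 7.0897 − -36.8485 = 43.9382°.
a = sin²(Δφ/2) + cos φ₁ · cos φ₂ · sin²(Δλ/2) = 0.140648.
c = 2·atan2(√a, √(1−a)) = 0.76886 rad → d = 6371·c ≈ 4898.40 km.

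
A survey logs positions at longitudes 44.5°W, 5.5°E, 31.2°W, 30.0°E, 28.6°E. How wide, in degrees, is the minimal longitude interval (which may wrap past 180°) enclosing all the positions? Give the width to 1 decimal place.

Sort the longitudes: -44.5°, -31.2°, +5.5°, +28.6°, +30.0°.
Eastward gaps between consecutive values (wrapping around): 13.3°, 36.7°, 23.1°, 1.4°, 285.5°.
Largest gap = 285.5° ⇒ minimal covering band is its complement: 360° − 285.5° = 74.5°.
Band runs from -44.5° eastward to +30.0°.

74.5°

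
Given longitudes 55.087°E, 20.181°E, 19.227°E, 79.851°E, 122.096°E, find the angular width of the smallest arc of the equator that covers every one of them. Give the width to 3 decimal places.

102.869°

Sort the longitudes: +19.227°, +20.181°, +55.087°, +79.851°, +122.096°.
Eastward gaps between consecutive values (wrapping around): 0.954°, 34.906°, 24.764°, 42.245°, 257.131°.
Largest gap = 257.131° ⇒ minimal covering band is its complement: 360° − 257.131° = 102.869°.
Band runs from +19.227° eastward to +122.096°.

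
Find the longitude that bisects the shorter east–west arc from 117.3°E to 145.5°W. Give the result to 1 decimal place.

165.9°E

Signed shortest Δλ from +117.3° to -145.5° is +97.2°.
Midpoint longitude = +117.3° + (+97.2°)/2 = +117.3° + 48.6° = +165.9°.
(The naïve average (+117.3 + -145.5)/2 = -14.1° is on the wrong side of the globe.)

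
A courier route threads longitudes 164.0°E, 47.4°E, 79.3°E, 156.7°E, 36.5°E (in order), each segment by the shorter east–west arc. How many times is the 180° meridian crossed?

0

Leg 1: +164.0° → +47.4°, shortest Δλ = -116.6° (west) — does not cross 180°.
Leg 2: +47.4° → +79.3°, shortest Δλ = 31.9° (east) — does not cross 180°.
Leg 3: +79.3° → +156.7°, shortest Δλ = 77.4° (east) — does not cross 180°.
Leg 4: +156.7° → +36.5°, shortest Δλ = -120.2° (west) — does not cross 180°.
Total crossings: 0.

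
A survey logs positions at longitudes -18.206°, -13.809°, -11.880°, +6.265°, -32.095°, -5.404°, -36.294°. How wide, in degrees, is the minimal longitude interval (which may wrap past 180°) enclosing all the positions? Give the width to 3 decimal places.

42.559°

Sort the longitudes: -36.294°, -32.095°, -18.206°, -13.809°, -11.880°, -5.404°, +6.265°.
Eastward gaps between consecutive values (wrapping around): 4.199°, 13.889°, 4.397°, 1.929°, 6.476°, 11.669°, 317.441°.
Largest gap = 317.441° ⇒ minimal covering band is its complement: 360° − 317.441° = 42.559°.
Band runs from -36.294° eastward to +6.265°.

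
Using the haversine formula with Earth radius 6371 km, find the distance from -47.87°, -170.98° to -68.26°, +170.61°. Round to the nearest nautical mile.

Δλ = 170.61 − -170.98 = 341.59°; wrapped into (−180°, 180°]: -18.41°.
Δφ = -68.26 − -47.87 = -20.39°.
a = sin²(Δφ/2) + cos φ₁ · cos φ₂ · sin²(Δλ/2) = 0.037687.
c = 2·atan2(√a, √(1−a)) = 0.39074 rad → d = 6371·c ≈ 2489.42 km ≈ 1344.18 nmi.

1344 nmi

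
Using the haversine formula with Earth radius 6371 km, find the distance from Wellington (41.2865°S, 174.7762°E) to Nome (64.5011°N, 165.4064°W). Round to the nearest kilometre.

11890 km

Δλ = -165.4064 − 174.7762 = -340.1826°; wrapped into (−180°, 180°]: 19.8174°.
Δφ = 64.5011 − -41.2865 = 105.7876°.
a = sin²(Δφ/2) + cos φ₁ · cos φ₂ · sin²(Δλ/2) = 0.645615.
c = 2·atan2(√a, √(1−a)) = 1.86631 rad → d = 6371·c ≈ 11890.25 km.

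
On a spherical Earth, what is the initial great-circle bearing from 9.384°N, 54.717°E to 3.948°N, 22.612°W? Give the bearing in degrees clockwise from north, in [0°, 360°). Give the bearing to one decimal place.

Δλ = -22.612 − 54.717 = -77.329°.
θ = atan2( sin Δλ · cos φ₂ , cos φ₁ · sin φ₂ − sin φ₁ · cos φ₂ · cos Δλ )
  = atan2(-0.97333, 0.03225) = -88.102° → normalised to [0°, 360°): 271.898°.

271.9°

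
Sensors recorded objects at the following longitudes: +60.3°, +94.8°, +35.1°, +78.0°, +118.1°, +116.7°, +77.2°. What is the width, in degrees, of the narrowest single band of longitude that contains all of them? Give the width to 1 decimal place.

83.0°

Sort the longitudes: +35.1°, +60.3°, +77.2°, +78.0°, +94.8°, +116.7°, +118.1°.
Eastward gaps between consecutive values (wrapping around): 25.2°, 16.9°, 0.8°, 16.8°, 21.9°, 1.4°, 277.0°.
Largest gap = 277.0° ⇒ minimal covering band is its complement: 360° − 277.0° = 83.0°.
Band runs from +35.1° eastward to +118.1°.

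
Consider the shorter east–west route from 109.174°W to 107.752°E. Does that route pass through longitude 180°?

Naïve |107.752 − -109.174| = 216.926° > 180°, so the shorter arc goes the other way round — across 180°.
Signed shortest Δλ = ((107.752 − -109.174 + 180) mod 360) − 180 = -143.074°.
Going west by 143.074° from -109.174° passes through 180° before reaching +107.752°.

Yes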